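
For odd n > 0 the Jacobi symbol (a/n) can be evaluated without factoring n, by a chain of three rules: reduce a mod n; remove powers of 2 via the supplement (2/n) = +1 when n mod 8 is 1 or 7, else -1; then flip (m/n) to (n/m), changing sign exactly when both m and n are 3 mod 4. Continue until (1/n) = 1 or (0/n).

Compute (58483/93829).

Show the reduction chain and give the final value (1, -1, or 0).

flip (58483/93829) -> (93829/58483): both odd, 58483 mod 4 = 3, 93829 mod 4 = 1, so the flip contributes +1; sign now +1
(93829/58483): 93829 mod 58483 = 35346, so (93829/58483) = (35346/58483)
factor out 2^1: 35346 = 2^1·17673; with 58483 mod 8 = 3, (2/58483) = -1; sign now -1; continue with (17673/58483)
flip (17673/58483) -> (58483/17673): both odd, 17673 mod 4 = 1, 58483 mod 4 = 3, so the flip contributes +1; sign now -1
(58483/17673): 58483 mod 17673 = 5464, so (58483/17673) = (5464/17673)
factor out 2^3: 5464 = 2^3·683; with 17673 mod 8 = 1, (2/17673) = +1; sign now -1; continue with (683/17673)
flip (683/17673) -> (17673/683): both odd, 683 mod 4 = 3, 17673 mod 4 = 1, so the flip contributes +1; sign now -1
(17673/683): 17673 mod 683 = 598, so (17673/683) = (598/683)
factor out 2^1: 598 = 2^1·299; with 683 mod 8 = 3, (2/683) = -1; sign now +1; continue with (299/683)
flip (299/683) -> (683/299): both odd, 299 mod 4 = 3, 683 mod 4 = 3, so the flip contributes -1; sign now -1
(683/299): 683 mod 299 = 85, so (683/299) = (85/299)
flip (85/299) -> (299/85): both odd, 85 mod 4 = 1, 299 mod 4 = 3, so the flip contributes +1; sign now -1
(299/85): 299 mod 85 = 44, so (299/85) = (44/85)
factor out 2^2: 44 = 2^2·11; with 85 mod 8 = 5, (2/85) = -1; sign now -1; continue with (11/85)
flip (11/85) -> (85/11): both odd, 11 mod 4 = 3, 85 mod 4 = 1, so the flip contributes +1; sign now -1
(85/11): 85 mod 11 = 8, so (85/11) = (8/11)
factor out 2^3: 8 = 2^3·1; with 11 mod 8 = 3, (2/11) = -1; sign now +1; continue with (1/11)
reached (1/11) = 1, so the symbol is +1

1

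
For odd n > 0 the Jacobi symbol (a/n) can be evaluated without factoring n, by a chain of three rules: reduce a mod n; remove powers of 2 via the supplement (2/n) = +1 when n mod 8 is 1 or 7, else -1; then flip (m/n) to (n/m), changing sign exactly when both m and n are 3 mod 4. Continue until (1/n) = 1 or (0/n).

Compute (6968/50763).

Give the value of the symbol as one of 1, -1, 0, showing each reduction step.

1

6968 = 2^3·871; (2/50763) = -1 since 50763 mod 8 = 3, so (6968/50763) = (-1)^3·(871/50763); sign now -1
reciprocity: (871/50763) = -1·(50763/871) since 871 mod 4 = 3, 50763 mod 4 = 3; sign now +1
(50763/871) = (245/871)   [reduce mod 871]
reciprocity: (245/871) = +1·(871/245) since 245 mod 4 = 1, 871 mod 4 = 3; sign now +1
(871/245) = (136/245)   [reduce mod 245]
136 = 2^3·17; (2/245) = -1 since 245 mod 8 = 5, so (136/245) = (-1)^3·(17/245); sign now -1
reciprocity: (17/245) = +1·(245/17) since 17 mod 4 = 1, 245 mod 4 = 1; sign now -1
(245/17) = (7/17)   [reduce mod 17]
reciprocity: (7/17) = +1·(17/7) since 7 mod 4 = 3, 17 mod 4 = 1; sign now -1
(17/7) = (3/7)   [reduce mod 7]
reciprocity: (3/7) = -1·(7/3) since 3 mod 4 = 3, 7 mod 4 = 3; sign now +1
(7/3) = (1/3)   [reduce mod 3]
(1/3) = 1; final value = sign = +1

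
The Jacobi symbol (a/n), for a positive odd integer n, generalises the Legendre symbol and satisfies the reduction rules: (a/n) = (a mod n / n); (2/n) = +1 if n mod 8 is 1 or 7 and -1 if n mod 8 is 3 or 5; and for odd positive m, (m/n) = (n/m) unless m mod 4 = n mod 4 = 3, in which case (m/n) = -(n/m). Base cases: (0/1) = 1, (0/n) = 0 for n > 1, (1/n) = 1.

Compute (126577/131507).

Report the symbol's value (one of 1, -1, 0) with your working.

-1

flip (126577/131507) -> (131507/126577): both odd, 126577 mod 4 = 1, 131507 mod 4 = 3, so the flip contributes +1; sign now +1
(131507/126577): 131507 mod 126577 = 4930, so (131507/126577) = (4930/126577)
factor out 2^1: 4930 = 2^1·2465; with 126577 mod 8 = 1, (2/126577) = +1; sign now +1; continue with (2465/126577)
flip (2465/126577) -> (126577/2465): both odd, 2465 mod 4 = 1, 126577 mod 4 = 1, so the flip contributes +1; sign now +1
(126577/2465): 126577 mod 2465 = 862, so (126577/2465) = (862/2465)
factor out 2^1: 862 = 2^1·431; with 2465 mod 8 = 1, (2/2465) = +1; sign now +1; continue with (431/2465)
flip (431/2465) -> (2465/431): both odd, 431 mod 4 = 3, 2465 mod 4 = 1, so the flip contributes +1; sign now +1
(2465/431): 2465 mod 431 = 310, so (2465/431) = (310/431)
factor out 2^1: 310 = 2^1·155; with 431 mod 8 = 7, (2/431) = +1; sign now +1; continue with (155/431)
flip (155/431) -> (431/155): both odd, 155 mod 4 = 3, 431 mod 4 = 3, so the flip contributes -1; sign now -1
(431/155): 431 mod 155 = 121, so (431/155) = (121/155)
flip (121/155) -> (155/121): both odd, 121 mod 4 = 1, 155 mod 4 = 3, so the flip contributes +1; sign now -1
(155/121): 155 mod 121 = 34, so (155/121) = (34/121)
factor out 2^1: 34 = 2^1·17; with 121 mod 8 = 1, (2/121) = +1; sign now -1; continue with (17/121)
flip (17/121) -> (121/17): both odd, 17 mod 4 = 1, 121 mod 4 = 1, so the flip contributes +1; sign now -1
(121/17): 121 mod 17 = 2, so (121/17) = (2/17)
factor out 2^1: 2 = 2^1·1; with 17 mod 8 = 1, (2/17) = +1; sign now -1; continue with (1/17)
reached (1/17) = 1, so the symbol is -1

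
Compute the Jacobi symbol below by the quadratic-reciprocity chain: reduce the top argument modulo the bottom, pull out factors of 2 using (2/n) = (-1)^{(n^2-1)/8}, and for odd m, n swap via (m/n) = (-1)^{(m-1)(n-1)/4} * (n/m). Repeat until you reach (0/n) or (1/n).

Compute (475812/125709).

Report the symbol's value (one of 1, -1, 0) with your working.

0

(475812/125709) = (98685/125709)   [reduce mod 125709]
reciprocity: (98685/125709) = +1·(125709/98685) since 98685 mod 4 = 1, 125709 mod 4 = 1; sign now +1
(125709/98685) = (27024/98685)   [reduce mod 98685]
27024 = 2^4·1689; (2/98685) = -1 since 98685 mod 8 = 5, so (27024/98685) = (-1)^4·(1689/98685); sign now +1
reciprocity: (1689/98685) = +1·(98685/1689) since 1689 mod 4 = 1, 98685 mod 4 = 1; sign now +1
(98685/1689) = (723/1689)   [reduce mod 1689]
reciprocity: (723/1689) = +1·(1689/723) since 723 mod 4 = 3, 1689 mod 4 = 1; sign now +1
(1689/723) = (243/723)   [reduce mod 723]
reciprocity: (243/723) = -1·(723/243) since 243 mod 4 = 3, 723 mod 4 = 3; sign now -1
(723/243) = (237/243)   [reduce mod 243]
reciprocity: (237/243) = +1·(243/237) since 237 mod 4 = 1, 243 mod 4 = 3; sign now -1
(243/237) = (6/237)   [reduce mod 237]
6 = 2^1·3; (2/237) = -1 since 237 mod 8 = 5, so (6/237) = (-1)^1·(3/237); sign now +1
reciprocity: (3/237) = +1·(237/3) since 3 mod 4 = 3, 237 mod 4 = 1; sign now +1
(237/3) = (0/3)   [reduce mod 3]
(0/3) = 0   [gcd(a, n) > 1]; final value = 0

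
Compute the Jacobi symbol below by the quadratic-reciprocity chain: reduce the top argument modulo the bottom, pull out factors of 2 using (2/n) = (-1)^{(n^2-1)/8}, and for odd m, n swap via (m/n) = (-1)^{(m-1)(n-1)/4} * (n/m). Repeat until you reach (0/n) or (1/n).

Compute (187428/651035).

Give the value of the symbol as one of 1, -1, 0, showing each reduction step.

factor out 2^2: 187428 = 2^2·46857; with 651035 mod 8 = 3, (2/651035) = -1; sign now +1; continue with (46857/651035)
flip (46857/651035) -> (651035/46857): both odd, 46857 mod 4 = 1, 651035 mod 4 = 3, so the flip contributes +1; sign now +1
(651035/46857): 651035 mod 46857 = 41894, so (651035/46857) = (41894/46857)
factor out 2^1: 41894 = 2^1·20947; with 46857 mod 8 = 1, (2/46857) = +1; sign now +1; continue with (20947/46857)
flip (20947/46857) -> (46857/20947): both odd, 20947 mod 4 = 3, 46857 mod 4 = 1, so the flip contributes +1; sign now +1
(46857/20947): 46857 mod 20947 = 4963, so (46857/20947) = (4963/20947)
flip (4963/20947) -> (20947/4963): both odd, 4963 mod 4 = 3, 20947 mod 4 = 3, so the flip contributes -1; sign now -1
(20947/4963): 20947 mod 4963 = 1095, so (20947/4963) = (1095/4963)
flip (1095/4963) -> (4963/1095): both odd, 1095 mod 4 = 3, 4963 mod 4 = 3, so the flip contributes -1; sign now +1
(4963/1095): 4963 mod 1095 = 583, so (4963/1095) = (583/1095)
flip (583/1095) -> (1095/583): both odd, 583 mod 4 = 3, 1095 mod 4 = 3, so the flip contributes -1; sign now -1
(1095/583): 1095 mod 583 = 512, so (1095/583) = (512/583)
factor out 2^9: 512 = 2^9·1; with 583 mod 8 = 7, (2/583) = +1; sign now -1; continue with (1/583)
reached (1/583) = 1, so the symbol is -1

-1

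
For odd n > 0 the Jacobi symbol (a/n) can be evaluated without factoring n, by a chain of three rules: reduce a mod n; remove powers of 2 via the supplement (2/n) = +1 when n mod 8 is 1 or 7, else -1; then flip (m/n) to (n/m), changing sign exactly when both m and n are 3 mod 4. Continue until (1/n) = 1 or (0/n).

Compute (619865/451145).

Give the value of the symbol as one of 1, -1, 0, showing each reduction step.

0

(619865/451145): 619865 mod 451145 = 168720, so (619865/451145) = (168720/451145)
factor out 2^4: 168720 = 2^4·10545; with 451145 mod 8 = 1, (2/451145) = +1; sign now +1; continue with (10545/451145)
flip (10545/451145) -> (451145/10545): both odd, 10545 mod 4 = 1, 451145 mod 4 = 1, so the flip contributes +1; sign now +1
(451145/10545): 451145 mod 10545 = 8255, so (451145/10545) = (8255/10545)
flip (8255/10545) -> (10545/8255): both odd, 8255 mod 4 = 3, 10545 mod 4 = 1, so the flip contributes +1; sign now +1
(10545/8255): 10545 mod 8255 = 2290, so (10545/8255) = (2290/8255)
factor out 2^1: 2290 = 2^1·1145; with 8255 mod 8 = 7, (2/8255) = +1; sign now +1; continue with (1145/8255)
flip (1145/8255) -> (8255/1145): both odd, 1145 mod 4 = 1, 8255 mod 4 = 3, so the flip contributes +1; sign now +1
(8255/1145): 8255 mod 1145 = 240, so (8255/1145) = (240/1145)
factor out 2^4: 240 = 2^4·15; with 1145 mod 8 = 1, (2/1145) = +1; sign now +1; continue with (15/1145)
flip (15/1145) -> (1145/15): both odd, 15 mod 4 = 3, 1145 mod 4 = 1, so the flip contributes +1; sign now +1
(1145/15): 1145 mod 15 = 5, so (1145/15) = (5/15)
flip (5/15) -> (15/5): both odd, 5 mod 4 = 1, 15 mod 4 = 3, so the flip contributes +1; sign now +1
(15/5): 15 mod 5 = 0, so (15/5) = (0/5)
reached (0/5); gcd(a, n) > 1, so (0/5) = 0 and the symbol is 0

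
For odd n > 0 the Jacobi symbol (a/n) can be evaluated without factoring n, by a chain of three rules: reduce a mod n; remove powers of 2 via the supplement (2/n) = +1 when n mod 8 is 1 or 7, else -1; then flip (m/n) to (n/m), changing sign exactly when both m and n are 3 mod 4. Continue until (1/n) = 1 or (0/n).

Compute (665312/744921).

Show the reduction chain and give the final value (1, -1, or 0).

-1

665312 = 2^5·20791; (2/744921) = +1 since 744921 mod 8 = 1, so (665312/744921) = (+1)^5·(20791/744921); sign now +1
reciprocity: (20791/744921) = +1·(744921/20791) since 20791 mod 4 = 3, 744921 mod 4 = 1; sign now +1
(744921/20791) = (17236/20791)   [reduce mod 20791]
17236 = 2^2·4309; (2/20791) = +1 since 20791 mod 8 = 7, so (17236/20791) = (+1)^2·(4309/20791); sign now +1
reciprocity: (4309/20791) = +1·(20791/4309) since 4309 mod 4 = 1, 20791 mod 4 = 3; sign now +1
(20791/4309) = (3555/4309)   [reduce mod 4309]
reciprocity: (3555/4309) = +1·(4309/3555) since 3555 mod 4 = 3, 4309 mod 4 = 1; sign now +1
(4309/3555) = (754/3555)   [reduce mod 3555]
754 = 2^1·377; (2/3555) = -1 since 3555 mod 8 = 3, so (754/3555) = (-1)^1·(377/3555); sign now -1
reciprocity: (377/3555) = +1·(3555/377) since 377 mod 4 = 1, 3555 mod 4 = 3; sign now -1
(3555/377) = (162/377)   [reduce mod 377]
162 = 2^1·81; (2/377) = +1 since 377 mod 8 = 1, so (162/377) = (+1)^1·(81/377); sign now -1
reciprocity: (81/377) = +1·(377/81) since 81 mod 4 = 1, 377 mod 4 = 1; sign now -1
(377/81) = (53/81)   [reduce mod 81]
reciprocity: (53/81) = +1·(81/53) since 53 mod 4 = 1, 81 mod 4 = 1; sign now -1
(81/53) = (28/53)   [reduce mod 53]
28 = 2^2·7; (2/53) = -1 since 53 mod 8 = 5, so (28/53) = (-1)^2·(7/53); sign now -1
reciprocity: (7/53) = +1·(53/7) since 7 mod 4 = 3, 53 mod 4 = 1; sign now -1
(53/7) = (4/7)   [reduce mod 7]
4 = 2^2·1; (2/7) = +1 since 7 mod 8 = 7, so (4/7) = (+1)^2·(1/7); sign now -1
(1/7) = 1; final value = sign = -1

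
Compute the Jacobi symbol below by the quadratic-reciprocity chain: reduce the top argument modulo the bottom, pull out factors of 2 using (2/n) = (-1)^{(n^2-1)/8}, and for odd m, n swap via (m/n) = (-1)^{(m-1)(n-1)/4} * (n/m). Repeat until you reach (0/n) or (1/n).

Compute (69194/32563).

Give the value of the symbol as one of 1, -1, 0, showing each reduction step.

-1

(69194/32563) = (4068/32563)   [reduce mod 32563]
4068 = 2^2·1017; (2/32563) = -1 since 32563 mod 8 = 3, so (4068/32563) = (-1)^2·(1017/32563); sign now +1
reciprocity: (1017/32563) = +1·(32563/1017) since 1017 mod 4 = 1, 32563 mod 4 = 3; sign now +1
(32563/1017) = (19/1017)   [reduce mod 1017]
reciprocity: (19/1017) = +1·(1017/19) since 19 mod 4 = 3, 1017 mod 4 = 1; sign now +1
(1017/19) = (10/19)   [reduce mod 19]
10 = 2^1·5; (2/19) = -1 since 19 mod 8 = 3, so (10/19) = (-1)^1·(5/19); sign now -1
reciprocity: (5/19) = +1·(19/5) since 5 mod 4 = 1, 19 mod 4 = 3; sign now -1
(19/5) = (4/5)   [reduce mod 5]
4 = 2^2·1; (2/5) = -1 since 5 mod 8 = 5, so (4/5) = (-1)^2·(1/5); sign now -1
(1/5) = 1; final value = sign = -1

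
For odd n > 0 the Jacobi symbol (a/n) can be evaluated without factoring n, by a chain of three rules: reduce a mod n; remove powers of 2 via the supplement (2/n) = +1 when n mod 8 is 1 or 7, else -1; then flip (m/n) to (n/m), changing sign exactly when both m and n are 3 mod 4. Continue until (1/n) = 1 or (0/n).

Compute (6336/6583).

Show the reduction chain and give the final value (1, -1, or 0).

factor out 2^6: 6336 = 2^6·99; with 6583 mod 8 = 7, (2/6583) = +1; sign now +1; continue with (99/6583)
flip (99/6583) -> (6583/99): both odd, 99 mod 4 = 3, 6583 mod 4 = 3, so the flip contributes -1; sign now -1
(6583/99): 6583 mod 99 = 49, so (6583/99) = (49/99)
flip (49/99) -> (99/49): both odd, 49 mod 4 = 1, 99 mod 4 = 3, so the flip contributes +1; sign now -1
(99/49): 99 mod 49 = 1, so (99/49) = (1/49)
reached (1/49) = 1, so the symbol is -1

-1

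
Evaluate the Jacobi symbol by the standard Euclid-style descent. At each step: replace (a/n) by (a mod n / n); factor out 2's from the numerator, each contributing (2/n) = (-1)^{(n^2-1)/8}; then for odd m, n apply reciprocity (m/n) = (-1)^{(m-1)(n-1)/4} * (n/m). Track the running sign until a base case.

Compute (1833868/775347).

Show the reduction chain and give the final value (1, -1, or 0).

(1833868/775347): 1833868 mod 775347 = 283174, so (1833868/775347) = (283174/775347)
factor out 2^1: 283174 = 2^1·141587; with 775347 mod 8 = 3, (2/775347) = -1; sign now -1; continue with (141587/775347)
flip (141587/775347) -> (775347/141587): both odd, 141587 mod 4 = 3, 775347 mod 4 = 3, so the flip contributes -1; sign now +1
(775347/141587): 775347 mod 141587 = 67412, so (775347/141587) = (67412/141587)
factor out 2^2: 67412 = 2^2·16853; with 141587 mod 8 = 3, (2/141587) = -1; sign now +1; continue with (16853/141587)
flip (16853/141587) -> (141587/16853): both odd, 16853 mod 4 = 1, 141587 mod 4 = 3, so the flip contributes +1; sign now +1
(141587/16853): 141587 mod 16853 = 6763, so (141587/16853) = (6763/16853)
flip (6763/16853) -> (16853/6763): both odd, 6763 mod 4 = 3, 16853 mod 4 = 1, so the flip contributes +1; sign now +1
(16853/6763): 16853 mod 6763 = 3327, so (16853/6763) = (3327/6763)
flip (3327/6763) -> (6763/3327): both odd, 3327 mod 4 = 3, 6763 mod 4 = 3, so the flip contributes -1; sign now -1
(6763/3327): 6763 mod 3327 = 109, so (6763/3327) = (109/3327)
flip (109/3327) -> (3327/109): both odd, 109 mod 4 = 1, 3327 mod 4 = 3, so the flip contributes +1; sign now -1
(3327/109): 3327 mod 109 = 57, so (3327/109) = (57/109)
flip (57/109) -> (109/57): both odd, 57 mod 4 = 1, 109 mod 4 = 1, so the flip contributes +1; sign now -1
(109/57): 109 mod 57 = 52, so (109/57) = (52/57)
factor out 2^2: 52 = 2^2·13; with 57 mod 8 = 1, (2/57) = +1; sign now -1; continue with (13/57)
flip (13/57) -> (57/13): both odd, 13 mod 4 = 1, 57 mod 4 = 1, so the flip contributes +1; sign now -1
(57/13): 57 mod 13 = 5, so (57/13) = (5/13)
flip (5/13) -> (13/5): both odd, 5 mod 4 = 1, 13 mod 4 = 1, so the flip contributes +1; sign now -1
(13/5): 13 mod 5 = 3, so (13/5) = (3/5)
flip (3/5) -> (5/3): both odd, 3 mod 4 = 3, 5 mod 4 = 1, so the flip contributes +1; sign now -1
(5/3): 5 mod 3 = 2, so (5/3) = (2/3)
factor out 2^1: 2 = 2^1·1; with 3 mod 8 = 3, (2/3) = -1; sign now +1; continue with (1/3)
reached (1/3) = 1, so the symbol is +1

1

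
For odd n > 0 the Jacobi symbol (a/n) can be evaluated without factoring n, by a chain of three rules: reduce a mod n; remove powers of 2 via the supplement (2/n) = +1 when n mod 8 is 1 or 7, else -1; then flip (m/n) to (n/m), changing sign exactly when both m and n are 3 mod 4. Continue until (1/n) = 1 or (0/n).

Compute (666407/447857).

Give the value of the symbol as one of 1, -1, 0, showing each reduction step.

(666407/447857): 666407 mod 447857 = 218550, so (666407/447857) = (218550/447857)
factor out 2^1: 218550 = 2^1·109275; with 447857 mod 8 = 1, (2/447857) = +1; sign now +1; continue with (109275/447857)
flip (109275/447857) -> (447857/109275): both odd, 109275 mod 4 = 3, 447857 mod 4 = 1, so the flip contributes +1; sign now +1
(447857/109275): 447857 mod 109275 = 10757, so (447857/109275) = (10757/109275)
flip (10757/109275) -> (109275/10757): both odd, 10757 mod 4 = 1, 109275 mod 4 = 3, so the flip contributes +1; sign now +1
(109275/10757): 109275 mod 10757 = 1705, so (109275/10757) = (1705/10757)
flip (1705/10757) -> (10757/1705): both odd, 1705 mod 4 = 1, 10757 mod 4 = 1, so the flip contributes +1; sign now +1
(10757/1705): 10757 mod 1705 = 527, so (10757/1705) = (527/1705)
flip (527/1705) -> (1705/527): both odd, 527 mod 4 = 3, 1705 mod 4 = 1, so the flip contributes +1; sign now +1
(1705/527): 1705 mod 527 = 124, so (1705/527) = (124/527)
factor out 2^2: 124 = 2^2·31; with 527 mod 8 = 7, (2/527) = +1; sign now +1; continue with (31/527)
flip (31/527) -> (527/31): both odd, 31 mod 4 = 3, 527 mod 4 = 3, so the flip contributes -1; sign now -1
(527/31): 527 mod 31 = 0, so (527/31) = (0/31)
reached (0/31); gcd(a, n) > 1, so (0/31) = 0 and the symbol is 0

0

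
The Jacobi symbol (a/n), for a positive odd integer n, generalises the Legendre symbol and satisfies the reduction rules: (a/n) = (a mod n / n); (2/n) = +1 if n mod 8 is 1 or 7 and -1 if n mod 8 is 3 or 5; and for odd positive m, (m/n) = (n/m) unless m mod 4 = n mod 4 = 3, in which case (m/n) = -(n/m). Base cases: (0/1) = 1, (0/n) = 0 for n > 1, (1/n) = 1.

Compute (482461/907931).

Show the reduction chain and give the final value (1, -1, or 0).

0

flip (482461/907931) -> (907931/482461): both odd, 482461 mod 4 = 1, 907931 mod 4 = 3, so the flip contributes +1; sign now +1
(907931/482461): 907931 mod 482461 = 425470, so (907931/482461) = (425470/482461)
factor out 2^1: 425470 = 2^1·212735; with 482461 mod 8 = 5, (2/482461) = -1; sign now -1; continue with (212735/482461)
flip (212735/482461) -> (482461/212735): both odd, 212735 mod 4 = 3, 482461 mod 4 = 1, so the flip contributes +1; sign now -1
(482461/212735): 482461 mod 212735 = 56991, so (482461/212735) = (56991/212735)
flip (56991/212735) -> (212735/56991): both odd, 56991 mod 4 = 3, 212735 mod 4 = 3, so the flip contributes -1; sign now +1
(212735/56991): 212735 mod 56991 = 41762, so (212735/56991) = (41762/56991)
factor out 2^1: 41762 = 2^1·20881; with 56991 mod 8 = 7, (2/56991) = +1; sign now +1; continue with (20881/56991)
flip (20881/56991) -> (56991/20881): both odd, 20881 mod 4 = 1, 56991 mod 4 = 3, so the flip contributes +1; sign now +1
(56991/20881): 56991 mod 20881 = 15229, so (56991/20881) = (15229/20881)
flip (15229/20881) -> (20881/15229): both odd, 15229 mod 4 = 1, 20881 mod 4 = 1, so the flip contributes +1; sign now +1
(20881/15229): 20881 mod 15229 = 5652, so (20881/15229) = (5652/15229)
factor out 2^2: 5652 = 2^2·1413; with 15229 mod 8 = 5, (2/15229) = -1; sign now +1; continue with (1413/15229)
flip (1413/15229) -> (15229/1413): both odd, 1413 mod 4 = 1, 15229 mod 4 = 1, so the flip contributes +1; sign now +1
(15229/1413): 15229 mod 1413 = 1099, so (15229/1413) = (1099/1413)
flip (1099/1413) -> (1413/1099): both odd, 1099 mod 4 = 3, 1413 mod 4 = 1, so the flip contributes +1; sign now +1
(1413/1099): 1413 mod 1099 = 314, so (1413/1099) = (314/1099)
factor out 2^1: 314 = 2^1·157; with 1099 mod 8 = 3, (2/1099) = -1; sign now -1; continue with (157/1099)
flip (157/1099) -> (1099/157): both odd, 157 mod 4 = 1, 1099 mod 4 = 3, so the flip contributes +1; sign now -1
(1099/157): 1099 mod 157 = 0, so (1099/157) = (0/157)
reached (0/157); gcd(a, n) > 1, so (0/157) = 0 and the symbol is 0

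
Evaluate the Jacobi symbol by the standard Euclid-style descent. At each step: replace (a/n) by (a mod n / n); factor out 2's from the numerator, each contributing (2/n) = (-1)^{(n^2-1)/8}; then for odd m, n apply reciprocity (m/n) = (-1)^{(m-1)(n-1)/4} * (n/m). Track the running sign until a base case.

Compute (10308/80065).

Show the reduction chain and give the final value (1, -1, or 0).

1

10308 = 2^2·2577; (2/80065) = +1 since 80065 mod 8 = 1, so (10308/80065) = (+1)^2·(2577/80065); sign now +1
reciprocity: (2577/80065) = +1·(80065/2577) since 2577 mod 4 = 1, 80065 mod 4 = 1; sign now +1
(80065/2577) = (178/2577)   [reduce mod 2577]
178 = 2^1·89; (2/2577) = +1 since 2577 mod 8 = 1, so (178/2577) = (+1)^1·(89/2577); sign now +1
reciprocity: (89/2577) = +1·(2577/89) since 89 mod 4 = 1, 2577 mod 4 = 1; sign now +1
(2577/89) = (85/89)   [reduce mod 89]
reciprocity: (85/89) = +1·(89/85) since 85 mod 4 = 1, 89 mod 4 = 1; sign now +1
(89/85) = (4/85)   [reduce mod 85]
4 = 2^2·1; (2/85) = -1 since 85 mod 8 = 5, so (4/85) = (-1)^2·(1/85); sign now +1
(1/85) = 1; final value = sign = +1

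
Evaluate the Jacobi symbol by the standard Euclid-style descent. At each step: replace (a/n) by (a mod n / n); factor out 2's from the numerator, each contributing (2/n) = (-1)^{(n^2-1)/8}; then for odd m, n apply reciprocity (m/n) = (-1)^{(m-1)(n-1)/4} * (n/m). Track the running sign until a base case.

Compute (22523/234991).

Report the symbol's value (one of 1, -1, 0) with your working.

flip (22523/234991) -> (234991/22523): both odd, 22523 mod 4 = 3, 234991 mod 4 = 3, so the flip contributes -1; sign now -1
(234991/22523): 234991 mod 22523 = 9761, so (234991/22523) = (9761/22523)
flip (9761/22523) -> (22523/9761): both odd, 9761 mod 4 = 1, 22523 mod 4 = 3, so the flip contributes +1; sign now -1
(22523/9761): 22523 mod 9761 = 3001, so (22523/9761) = (3001/9761)
flip (3001/9761) -> (9761/3001): both odd, 3001 mod 4 = 1, 9761 mod 4 = 1, so the flip contributes +1; sign now -1
(9761/3001): 9761 mod 3001 = 758, so (9761/3001) = (758/3001)
factor out 2^1: 758 = 2^1·379; with 3001 mod 8 = 1, (2/3001) = +1; sign now -1; continue with (379/3001)
flip (379/3001) -> (3001/379): both odd, 379 mod 4 = 3, 3001 mod 4 = 1, so the flip contributes +1; sign now -1
(3001/379): 3001 mod 379 = 348, so (3001/379) = (348/379)
factor out 2^2: 348 = 2^2·87; with 379 mod 8 = 3, (2/379) = -1; sign now -1; continue with (87/379)
flip (87/379) -> (379/87): both odd, 87 mod 4 = 3, 379 mod 4 = 3, so the flip contributes -1; sign now +1
(379/87): 379 mod 87 = 31, so (379/87) = (31/87)
flip (31/87) -> (87/31): both odd, 31 mod 4 = 3, 87 mod 4 = 3, so the flip contributes -1; sign now -1
(87/31): 87 mod 31 = 25, so (87/31) = (25/31)
flip (25/31) -> (31/25): both odd, 25 mod 4 = 1, 31 mod 4 = 3, so the flip contributes +1; sign now -1
(31/25): 31 mod 25 = 6, so (31/25) = (6/25)
factor out 2^1: 6 = 2^1·3; with 25 mod 8 = 1, (2/25) = +1; sign now -1; continue with (3/25)
flip (3/25) -> (25/3): both odd, 3 mod 4 = 3, 25 mod 4 = 1, so the flip contributes +1; sign now -1
(25/3): 25 mod 3 = 1, so (25/3) = (1/3)
reached (1/3) = 1, so the symbol is -1

-1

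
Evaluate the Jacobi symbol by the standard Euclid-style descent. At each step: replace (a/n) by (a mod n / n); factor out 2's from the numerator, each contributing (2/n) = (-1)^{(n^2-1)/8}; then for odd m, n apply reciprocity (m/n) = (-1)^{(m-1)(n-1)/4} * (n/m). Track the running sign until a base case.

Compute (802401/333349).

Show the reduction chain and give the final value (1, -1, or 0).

1

(802401/333349): 802401 mod 333349 = 135703, so (802401/333349) = (135703/333349)
flip (135703/333349) -> (333349/135703): both odd, 135703 mod 4 = 3, 333349 mod 4 = 1, so the flip contributes +1; sign now +1
(333349/135703): 333349 mod 135703 = 61943, so (333349/135703) = (61943/135703)
flip (61943/135703) -> (135703/61943): both odd, 61943 mod 4 = 3, 135703 mod 4 = 3, so the flip contributes -1; sign now -1
(135703/61943): 135703 mod 61943 = 11817, so (135703/61943) = (11817/61943)
flip (11817/61943) -> (61943/11817): both odd, 11817 mod 4 = 1, 61943 mod 4 = 3, so the flip contributes +1; sign now -1
(61943/11817): 61943 mod 11817 = 2858, so (61943/11817) = (2858/11817)
factor out 2^1: 2858 = 2^1·1429; with 11817 mod 8 = 1, (2/11817) = +1; sign now -1; continue with (1429/11817)
flip (1429/11817) -> (11817/1429): both odd, 1429 mod 4 = 1, 11817 mod 4 = 1, so the flip contributes +1; sign now -1
(11817/1429): 11817 mod 1429 = 385, so (11817/1429) = (385/1429)
flip (385/1429) -> (1429/385): both odd, 385 mod 4 = 1, 1429 mod 4 = 1, so the flip contributes +1; sign now -1
(1429/385): 1429 mod 385 = 274, so (1429/385) = (274/385)
factor out 2^1: 274 = 2^1·137; with 385 mod 8 = 1, (2/385) = +1; sign now -1; continue with (137/385)
flip (137/385) -> (385/137): both odd, 137 mod 4 = 1, 385 mod 4 = 1, so the flip contributes +1; sign now -1
(385/137): 385 mod 137 = 111, so (385/137) = (111/137)
flip (111/137) -> (137/111): both odd, 111 mod 4 = 3, 137 mod 4 = 1, so the flip contributes +1; sign now -1
(137/111): 137 mod 111 = 26, so (137/111) = (26/111)
factor out 2^1: 26 = 2^1·13; with 111 mod 8 = 7, (2/111) = +1; sign now -1; continue with (13/111)
flip (13/111) -> (111/13): both odd, 13 mod 4 = 1, 111 mod 4 = 3, so the flip contributes +1; sign now -1
(111/13): 111 mod 13 = 7, so (111/13) = (7/13)
flip (7/13) -> (13/7): both odd, 7 mod 4 = 3, 13 mod 4 = 1, so the flip contributes +1; sign now -1
(13/7): 13 mod 7 = 6, so (13/7) = (6/7)
factor out 2^1: 6 = 2^1·3; with 7 mod 8 = 7, (2/7) = +1; sign now -1; continue with (3/7)
flip (3/7) -> (7/3): both odd, 3 mod 4 = 3, 7 mod 4 = 3, so the flip contributes -1; sign now +1
(7/3): 7 mod 3 = 1, so (7/3) = (1/3)
reached (1/3) = 1, so the symbol is +1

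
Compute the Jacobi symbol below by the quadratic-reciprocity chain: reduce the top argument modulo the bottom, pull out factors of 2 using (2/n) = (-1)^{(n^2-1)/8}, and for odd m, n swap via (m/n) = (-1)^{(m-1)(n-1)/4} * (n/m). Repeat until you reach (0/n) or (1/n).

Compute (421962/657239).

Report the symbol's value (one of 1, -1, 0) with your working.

factor out 2^1: 421962 = 2^1·210981; with 657239 mod 8 = 7, (2/657239) = +1; sign now +1; continue with (210981/657239)
flip (210981/657239) -> (657239/210981): both odd, 210981 mod 4 = 1, 657239 mod 4 = 3, so the flip contributes +1; sign now +1
(657239/210981): 657239 mod 210981 = 24296, so (657239/210981) = (24296/210981)
factor out 2^3: 24296 = 2^3·3037; with 210981 mod 8 = 5, (2/210981) = -1; sign now -1; continue with (3037/210981)
flip (3037/210981) -> (210981/3037): both odd, 3037 mod 4 = 1, 210981 mod 4 = 1, so the flip contributes +1; sign now -1
(210981/3037): 210981 mod 3037 = 1428, so (210981/3037) = (1428/3037)
factor out 2^2: 1428 = 2^2·357; with 3037 mod 8 = 5, (2/3037) = -1; sign now -1; continue with (357/3037)
flip (357/3037) -> (3037/357): both odd, 357 mod 4 = 1, 3037 mod 4 = 1, so the flip contributes +1; sign now -1
(3037/357): 3037 mod 357 = 181, so (3037/357) = (181/357)
flip (181/357) -> (357/181): both odd, 181 mod 4 = 1, 357 mod 4 = 1, so the flip contributes +1; sign now -1
(357/181): 357 mod 181 = 176, so (357/181) = (176/181)
factor out 2^4: 176 = 2^4·11; with 181 mod 8 = 5, (2/181) = -1; sign now -1; continue with (11/181)
flip (11/181) -> (181/11): both odd, 11 mod 4 = 3, 181 mod 4 = 1, so the flip contributes +1; sign now -1
(181/11): 181 mod 11 = 5, so (181/11) = (5/11)
flip (5/11) -> (11/5): both odd, 5 mod 4 = 1, 11 mod 4 = 3, so the flip contributes +1; sign now -1
(11/5): 11 mod 5 = 1, so (11/5) = (1/5)
reached (1/5) = 1, so the symbol is -1

-1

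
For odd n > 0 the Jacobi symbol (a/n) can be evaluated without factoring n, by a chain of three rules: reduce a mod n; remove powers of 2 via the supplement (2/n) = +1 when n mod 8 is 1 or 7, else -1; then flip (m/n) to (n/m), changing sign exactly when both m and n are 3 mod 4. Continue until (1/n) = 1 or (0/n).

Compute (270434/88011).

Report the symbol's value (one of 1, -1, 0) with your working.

(270434/88011) = (6401/88011)   [reduce mod 88011]
reciprocity: (6401/88011) = +1·(88011/6401) since 6401 mod 4 = 1, 88011 mod 4 = 3; sign now +1
(88011/6401) = (4798/6401)   [reduce mod 6401]
4798 = 2^1·2399; (2/6401) = +1 since 6401 mod 8 = 1, so (4798/6401) = (+1)^1·(2399/6401); sign now +1
reciprocity: (2399/6401) = +1·(6401/2399) since 2399 mod 4 = 3, 6401 mod 4 = 1; sign now +1
(6401/2399) = (1603/2399)   [reduce mod 2399]
reciprocity: (1603/2399) = -1·(2399/1603) since 1603 mod 4 = 3, 2399 mod 4 = 3; sign now -1
(2399/1603) = (796/1603)   [reduce mod 1603]
796 = 2^2·199; (2/1603) = -1 since 1603 mod 8 = 3, so (796/1603) = (-1)^2·(199/1603); sign now -1
reciprocity: (199/1603) = -1·(1603/199) since 199 mod 4 = 3, 1603 mod 4 = 3; sign now +1
(1603/199) = (11/199)   [reduce mod 199]
reciprocity: (11/199) = -1·(199/11) since 11 mod 4 = 3, 199 mod 4 = 3; sign now -1
(199/11) = (1/11)   [reduce mod 11]
(1/11) = 1; final value = sign = -1

-1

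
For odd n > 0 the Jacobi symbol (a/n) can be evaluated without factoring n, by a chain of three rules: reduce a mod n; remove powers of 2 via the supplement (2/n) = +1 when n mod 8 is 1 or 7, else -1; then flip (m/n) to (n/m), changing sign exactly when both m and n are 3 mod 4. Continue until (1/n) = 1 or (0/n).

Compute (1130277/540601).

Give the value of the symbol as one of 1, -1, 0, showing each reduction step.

1

(1130277/540601): 1130277 mod 540601 = 49075, so (1130277/540601) = (49075/540601)
flip (49075/540601) -> (540601/49075): both odd, 49075 mod 4 = 3, 540601 mod 4 = 1, so the flip contributes +1; sign now +1
(540601/49075): 540601 mod 49075 = 776, so (540601/49075) = (776/49075)
factor out 2^3: 776 = 2^3·97; with 49075 mod 8 = 3, (2/49075) = -1; sign now -1; continue with (97/49075)
flip (97/49075) -> (49075/97): both odd, 97 mod 4 = 1, 49075 mod 4 = 3, so the flip contributes +1; sign now -1
(49075/97): 49075 mod 97 = 90, so (49075/97) = (90/97)
factor out 2^1: 90 = 2^1·45; with 97 mod 8 = 1, (2/97) = +1; sign now -1; continue with (45/97)
flip (45/97) -> (97/45): both odd, 45 mod 4 = 1, 97 mod 4 = 1, so the flip contributes +1; sign now -1
(97/45): 97 mod 45 = 7, so (97/45) = (7/45)
flip (7/45) -> (45/7): both odd, 7 mod 4 = 3, 45 mod 4 = 1, so the flip contributes +1; sign now -1
(45/7): 45 mod 7 = 3, so (45/7) = (3/7)
flip (3/7) -> (7/3): both odd, 3 mod 4 = 3, 7 mod 4 = 3, so the flip contributes -1; sign now +1
(7/3): 7 mod 3 = 1, so (7/3) = (1/3)
reached (1/3) = 1, so the symbol is +1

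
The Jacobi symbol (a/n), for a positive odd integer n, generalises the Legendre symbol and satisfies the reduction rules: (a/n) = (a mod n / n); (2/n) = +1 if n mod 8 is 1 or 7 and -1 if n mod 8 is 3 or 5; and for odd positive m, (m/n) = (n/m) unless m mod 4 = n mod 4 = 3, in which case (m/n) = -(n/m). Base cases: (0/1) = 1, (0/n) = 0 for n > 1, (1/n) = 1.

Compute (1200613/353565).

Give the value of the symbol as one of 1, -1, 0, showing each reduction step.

-1

(1200613/353565): 1200613 mod 353565 = 139918, so (1200613/353565) = (139918/353565)
factor out 2^1: 139918 = 2^1·69959; with 353565 mod 8 = 5, (2/353565) = -1; sign now -1; continue with (69959/353565)
flip (69959/353565) -> (353565/69959): both odd, 69959 mod 4 = 3, 353565 mod 4 = 1, so the flip contributes +1; sign now -1
(353565/69959): 353565 mod 69959 = 3770, so (353565/69959) = (3770/69959)
factor out 2^1: 3770 = 2^1·1885; with 69959 mod 8 = 7, (2/69959) = +1; sign now -1; continue with (1885/69959)
flip (1885/69959) -> (69959/1885): both odd, 1885 mod 4 = 1, 69959 mod 4 = 3, so the flip contributes +1; sign now -1
(69959/1885): 69959 mod 1885 = 214, so (69959/1885) = (214/1885)
factor out 2^1: 214 = 2^1·107; with 1885 mod 8 = 5, (2/1885) = -1; sign now +1; continue with (107/1885)
flip (107/1885) -> (1885/107): both odd, 107 mod 4 = 3, 1885 mod 4 = 1, so the flip contributes +1; sign now +1
(1885/107): 1885 mod 107 = 66, so (1885/107) = (66/107)
factor out 2^1: 66 = 2^1·33; with 107 mod 8 = 3, (2/107) = -1; sign now -1; continue with (33/107)
flip (33/107) -> (107/33): both odd, 33 mod 4 = 1, 107 mod 4 = 3, so the flip contributes +1; sign now -1
(107/33): 107 mod 33 = 8, so (107/33) = (8/33)
factor out 2^3: 8 = 2^3·1; with 33 mod 8 = 1, (2/33) = +1; sign now -1; continue with (1/33)
reached (1/33) = 1, so the symbol is -1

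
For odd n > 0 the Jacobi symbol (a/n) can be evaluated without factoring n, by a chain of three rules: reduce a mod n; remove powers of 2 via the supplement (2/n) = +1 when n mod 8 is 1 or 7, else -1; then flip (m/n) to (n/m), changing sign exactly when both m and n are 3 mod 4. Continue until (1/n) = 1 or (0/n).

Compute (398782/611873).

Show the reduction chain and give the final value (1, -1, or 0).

1

398782 = 2^1·199391; (2/611873) = +1 since 611873 mod 8 = 1, so (398782/611873) = (+1)^1·(199391/611873); sign now +1
reciprocity: (199391/611873) = +1·(611873/199391) since 199391 mod 4 = 3, 611873 mod 4 = 1; sign now +1
(611873/199391) = (13700/199391)   [reduce mod 199391]
13700 = 2^2·3425; (2/199391) = +1 since 199391 mod 8 = 7, so (13700/199391) = (+1)^2·(3425/199391); sign now +1
reciprocity: (3425/199391) = +1·(199391/3425) since 3425 mod 4 = 1, 199391 mod 4 = 3; sign now +1
(199391/3425) = (741/3425)   [reduce mod 3425]
reciprocity: (741/3425) = +1·(3425/741) since 741 mod 4 = 1, 3425 mod 4 = 1; sign now +1
(3425/741) = (461/741)   [reduce mod 741]
reciprocity: (461/741) = +1·(741/461) since 461 mod 4 = 1, 741 mod 4 = 1; sign now +1
(741/461) = (280/461)   [reduce mod 461]
280 = 2^3·35; (2/461) = -1 since 461 mod 8 = 5, so (280/461) = (-1)^3·(35/461); sign now -1
reciprocity: (35/461) = +1·(461/35) since 35 mod 4 = 3, 461 mod 4 = 1; sign now -1
(461/35) = (6/35)   [reduce mod 35]
6 = 2^1·3; (2/35) = -1 since 35 mod 8 = 3, so (6/35) = (-1)^1·(3/35); sign now +1
reciprocity: (3/35) = -1·(35/3) since 3 mod 4 = 3, 35 mod 4 = 3; sign now -1
(35/3) = (2/3)   [reduce mod 3]
2 = 2^1·1; (2/3) = -1 since 3 mod 8 = 3, so (2/3) = (-1)^1·(1/3); sign now +1
(1/3) = 1; final value = sign = +1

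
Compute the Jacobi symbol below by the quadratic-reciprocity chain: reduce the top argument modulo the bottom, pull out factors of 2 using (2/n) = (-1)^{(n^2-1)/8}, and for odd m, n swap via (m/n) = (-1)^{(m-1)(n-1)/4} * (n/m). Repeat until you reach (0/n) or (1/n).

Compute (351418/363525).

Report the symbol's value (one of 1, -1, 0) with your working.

1

351418 = 2^1·175709; (2/363525) = -1 since 363525 mod 8 = 5, so (351418/363525) = (-1)^1·(175709/363525); sign now -1
reciprocity: (175709/363525) = +1·(363525/175709) since 175709 mod 4 = 1, 363525 mod 4 = 1; sign now -1
(363525/175709) = (12107/175709)   [reduce mod 175709]
reciprocity: (12107/175709) = +1·(175709/12107) since 12107 mod 4 = 3, 175709 mod 4 = 1; sign now -1
(175709/12107) = (6211/12107)   [reduce mod 12107]
reciprocity: (6211/12107) = -1·(12107/6211) since 6211 mod 4 = 3, 12107 mod 4 = 3; sign now +1
(12107/6211) = (5896/6211)   [reduce mod 6211]
5896 = 2^3·737; (2/6211) = -1 since 6211 mod 8 = 3, so (5896/6211) = (-1)^3·(737/6211); sign now -1
reciprocity: (737/6211) = +1·(6211/737) since 737 mod 4 = 1, 6211 mod 4 = 3; sign now -1
(6211/737) = (315/737)   [reduce mod 737]
reciprocity: (315/737) = +1·(737/315) since 315 mod 4 = 3, 737 mod 4 = 1; sign now -1
(737/315) = (107/315)   [reduce mod 315]
reciprocity: (107/315) = -1·(315/107) since 107 mod 4 = 3, 315 mod 4 = 3; sign now +1
(315/107) = (101/107)   [reduce mod 107]
reciprocity: (101/107) = +1·(107/101) since 101 mod 4 = 1, 107 mod 4 = 3; sign now +1
(107/101) = (6/101)   [reduce mod 101]
6 = 2^1·3; (2/101) = -1 since 101 mod 8 = 5, so (6/101) = (-1)^1·(3/101); sign now -1
reciprocity: (3/101) = +1·(101/3) since 3 mod 4 = 3, 101 mod 4 = 1; sign now -1
(101/3) = (2/3)   [reduce mod 3]
2 = 2^1·1; (2/3) = -1 since 3 mod 8 = 3, so (2/3) = (-1)^1·(1/3); sign now +1
(1/3) = 1; final value = sign = +1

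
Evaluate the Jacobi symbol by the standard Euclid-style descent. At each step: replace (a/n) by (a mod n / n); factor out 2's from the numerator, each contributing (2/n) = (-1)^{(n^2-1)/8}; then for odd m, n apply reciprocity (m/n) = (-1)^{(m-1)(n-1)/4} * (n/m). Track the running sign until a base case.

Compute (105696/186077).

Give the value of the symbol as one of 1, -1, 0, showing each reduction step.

105696 = 2^5·3303; (2/186077) = -1 since 186077 mod 8 = 5, so (105696/186077) = (-1)^5·(3303/186077); sign now -1
reciprocity: (3303/186077) = +1·(186077/3303) since 3303 mod 4 = 3, 186077 mod 4 = 1; sign now -1
(186077/3303) = (1109/3303)   [reduce mod 3303]
reciprocity: (1109/3303) = +1·(3303/1109) since 1109 mod 4 = 1, 3303 mod 4 = 3; sign now -1
(3303/1109) = (1085/1109)   [reduce mod 1109]
reciprocity: (1085/1109) = +1·(1109/1085) since 1085 mod 4 = 1, 1109 mod 4 = 1; sign now -1
(1109/1085) = (24/1085)   [reduce mod 1085]
24 = 2^3·3; (2/1085) = -1 since 1085 mod 8 = 5, so (24/1085) = (-1)^3·(3/1085); sign now +1
reciprocity: (3/1085) = +1·(1085/3) since 3 mod 4 = 3, 1085 mod 4 = 1; sign now +1
(1085/3) = (2/3)   [reduce mod 3]
2 = 2^1·1; (2/3) = -1 since 3 mod 8 = 3, so (2/3) = (-1)^1·(1/3); sign now -1
(1/3) = 1; final value = sign = -1

-1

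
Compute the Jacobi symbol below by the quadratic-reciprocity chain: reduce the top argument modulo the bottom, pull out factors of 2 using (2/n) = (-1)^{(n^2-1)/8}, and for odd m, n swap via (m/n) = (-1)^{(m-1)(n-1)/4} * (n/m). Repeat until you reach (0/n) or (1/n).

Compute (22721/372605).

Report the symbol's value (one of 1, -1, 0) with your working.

reciprocity: (22721/372605) = +1·(372605/22721) since 22721 mod 4 = 1, 372605 mod 4 = 1; sign now +1
(372605/22721) = (9069/22721)   [reduce mod 22721]
reciprocity: (9069/22721) = +1·(22721/9069) since 9069 mod 4 = 1, 22721 mod 4 = 1; sign now +1
(22721/9069) = (4583/9069)   [reduce mod 9069]
reciprocity: (4583/9069) = +1·(9069/4583) since 4583 mod 4 = 3, 9069 mod 4 = 1; sign now +1
(9069/4583) = (4486/4583)   [reduce mod 4583]
4486 = 2^1·2243; (2/4583) = +1 since 4583 mod 8 = 7, so (4486/4583) = (+1)^1·(2243/4583); sign now +1
reciprocity: (2243/4583) = -1·(4583/2243) since 2243 mod 4 = 3, 4583 mod 4 = 3; sign now -1
(4583/2243) = (97/2243)   [reduce mod 2243]
reciprocity: (97/2243) = +1·(2243/97) since 97 mod 4 = 1, 2243 mod 4 = 3; sign now -1
(2243/97) = (12/97)   [reduce mod 97]
12 = 2^2·3; (2/97) = +1 since 97 mod 8 = 1, so (12/97) = (+1)^2·(3/97); sign now -1
reciprocity: (3/97) = +1·(97/3) since 3 mod 4 = 3, 97 mod 4 = 1; sign now -1
(97/3) = (1/3)   [reduce mod 3]
(1/3) = 1; final value = sign = -1

-1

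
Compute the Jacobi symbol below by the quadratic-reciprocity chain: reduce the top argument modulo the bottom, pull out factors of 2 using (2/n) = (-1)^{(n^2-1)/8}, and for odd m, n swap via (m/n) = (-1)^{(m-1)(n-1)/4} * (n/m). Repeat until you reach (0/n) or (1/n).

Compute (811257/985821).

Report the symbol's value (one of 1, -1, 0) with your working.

0

reciprocity: (811257/985821) = +1·(985821/811257) since 811257 mod 4 = 1, 985821 mod 4 = 1; sign now +1
(985821/811257) = (174564/811257)   [reduce mod 811257]
174564 = 2^2·43641; (2/811257) = +1 since 811257 mod 8 = 1, so (174564/811257) = (+1)^2·(43641/811257); sign now +1
reciprocity: (43641/811257) = +1·(811257/43641) since 43641 mod 4 = 1, 811257 mod 4 = 1; sign now +1
(811257/43641) = (25719/43641)   [reduce mod 43641]
reciprocity: (25719/43641) = +1·(43641/25719) since 25719 mod 4 = 3, 43641 mod 4 = 1; sign now +1
(43641/25719) = (17922/25719)   [reduce mod 25719]
17922 = 2^1·8961; (2/25719) = +1 since 25719 mod 8 = 7, so (17922/25719) = (+1)^1·(8961/25719); sign now +1
reciprocity: (8961/25719) = +1·(25719/8961) since 8961 mod 4 = 1, 25719 mod 4 = 3; sign now +1
(25719/8961) = (7797/8961)   [reduce mod 8961]
reciprocity: (7797/8961) = +1·(8961/7797) since 7797 mod 4 = 1, 8961 mod 4 = 1; sign now +1
(8961/7797) = (1164/7797)   [reduce mod 7797]
1164 = 2^2·291; (2/7797) = -1 since 7797 mod 8 = 5, so (1164/7797) = (-1)^2·(291/7797); sign now +1
reciprocity: (291/7797) = +1·(7797/291) since 291 mod 4 = 3, 7797 mod 4 = 1; sign now +1
(7797/291) = (231/291)   [reduce mod 291]
reciprocity: (231/291) = -1·(291/231) since 231 mod 4 = 3, 291 mod 4 = 3; sign now -1
(291/231) = (60/231)   [reduce mod 231]
60 = 2^2·15; (2/231) = +1 since 231 mod 8 = 7, so (60/231) = (+1)^2·(15/231); sign now -1
reciprocity: (15/231) = -1·(231/15) since 15 mod 4 = 3, 231 mod 4 = 3; sign now +1
(231/15) = (6/15)   [reduce mod 15]
6 = 2^1·3; (2/15) = +1 since 15 mod 8 = 7, so (6/15) = (+1)^1·(3/15); sign now +1
reciprocity: (3/15) = -1·(15/3) since 3 mod 4 = 3, 15 mod 4 = 3; sign now -1
(15/3) = (0/3)   [reduce mod 3]
(0/3) = 0   [gcd(a, n) > 1]; final value = 0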